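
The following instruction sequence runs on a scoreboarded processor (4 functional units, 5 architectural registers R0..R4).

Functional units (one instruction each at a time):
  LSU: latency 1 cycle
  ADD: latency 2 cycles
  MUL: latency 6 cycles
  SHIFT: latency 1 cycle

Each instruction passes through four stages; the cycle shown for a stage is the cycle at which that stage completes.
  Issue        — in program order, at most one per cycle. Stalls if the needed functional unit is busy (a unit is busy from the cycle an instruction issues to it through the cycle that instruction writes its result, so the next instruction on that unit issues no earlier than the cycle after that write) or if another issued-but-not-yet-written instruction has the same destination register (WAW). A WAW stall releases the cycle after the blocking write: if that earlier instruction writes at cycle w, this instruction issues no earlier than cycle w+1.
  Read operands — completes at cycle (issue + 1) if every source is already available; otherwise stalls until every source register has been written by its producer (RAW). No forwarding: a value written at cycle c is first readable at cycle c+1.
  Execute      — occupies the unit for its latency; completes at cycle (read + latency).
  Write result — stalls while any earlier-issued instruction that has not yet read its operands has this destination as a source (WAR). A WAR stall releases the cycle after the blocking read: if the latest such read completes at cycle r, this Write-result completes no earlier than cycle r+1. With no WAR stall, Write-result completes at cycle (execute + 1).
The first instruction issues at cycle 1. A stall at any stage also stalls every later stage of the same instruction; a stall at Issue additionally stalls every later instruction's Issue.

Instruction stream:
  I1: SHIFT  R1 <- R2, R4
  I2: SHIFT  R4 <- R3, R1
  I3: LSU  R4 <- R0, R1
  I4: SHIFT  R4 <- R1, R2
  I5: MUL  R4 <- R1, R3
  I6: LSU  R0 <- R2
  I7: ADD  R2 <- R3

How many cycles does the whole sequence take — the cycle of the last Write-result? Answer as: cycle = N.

I1: IS=1 RO=2 EX=3 WR=4
I2: IS=5 RO=6 EX=7 WR=8  [struct: SHIFT busy until I1 writes@4]
I3: IS=9 RO=10 EX=11 WR=12  [WAW R4: wait I2 write@8]
I4: IS=13 RO=14 EX=15 WR=16  [WAW R4: wait I3 write@12]
I5: IS=17 RO=18 EX=24 WR=25  [WAW R4: wait I4 write@16]
I6: IS=18 RO=19 EX=20 WR=21
I7: IS=19 RO=20 EX=22 WR=23

cycle = 25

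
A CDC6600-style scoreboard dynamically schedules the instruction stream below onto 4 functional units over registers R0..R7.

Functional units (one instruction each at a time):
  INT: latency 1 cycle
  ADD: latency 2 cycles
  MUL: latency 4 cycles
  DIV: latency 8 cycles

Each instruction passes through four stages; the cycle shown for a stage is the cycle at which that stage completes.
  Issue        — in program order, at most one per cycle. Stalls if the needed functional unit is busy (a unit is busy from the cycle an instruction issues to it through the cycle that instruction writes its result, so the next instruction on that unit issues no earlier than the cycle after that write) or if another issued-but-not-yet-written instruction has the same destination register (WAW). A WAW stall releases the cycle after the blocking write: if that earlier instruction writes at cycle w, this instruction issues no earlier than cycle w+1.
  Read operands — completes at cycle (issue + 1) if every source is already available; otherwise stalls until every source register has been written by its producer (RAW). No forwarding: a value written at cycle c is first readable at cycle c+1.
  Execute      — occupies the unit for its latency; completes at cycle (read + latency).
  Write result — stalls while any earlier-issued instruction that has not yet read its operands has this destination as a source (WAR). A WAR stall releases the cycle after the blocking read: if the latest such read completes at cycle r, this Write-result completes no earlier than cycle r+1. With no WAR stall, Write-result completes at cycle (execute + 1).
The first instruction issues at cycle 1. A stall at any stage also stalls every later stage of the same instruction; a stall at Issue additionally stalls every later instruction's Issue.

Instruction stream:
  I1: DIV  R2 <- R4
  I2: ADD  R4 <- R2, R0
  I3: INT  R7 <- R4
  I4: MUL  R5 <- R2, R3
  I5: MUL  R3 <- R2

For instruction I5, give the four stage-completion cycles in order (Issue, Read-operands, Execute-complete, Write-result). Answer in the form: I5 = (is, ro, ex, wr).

I5 = (18, 19, 23, 24)

[I1] 1/2/10/11
[I2] 2/12/14/15  (RAW R2: wait I1 write@11)
[I3] 3/16/17/18  (RAW R4: wait I2 write@15)
[I4] 4/12/16/17  (RAW R2: wait I1 write@11)
[I5] 18/19/23/24  (struct: MUL busy until I4 writes@17)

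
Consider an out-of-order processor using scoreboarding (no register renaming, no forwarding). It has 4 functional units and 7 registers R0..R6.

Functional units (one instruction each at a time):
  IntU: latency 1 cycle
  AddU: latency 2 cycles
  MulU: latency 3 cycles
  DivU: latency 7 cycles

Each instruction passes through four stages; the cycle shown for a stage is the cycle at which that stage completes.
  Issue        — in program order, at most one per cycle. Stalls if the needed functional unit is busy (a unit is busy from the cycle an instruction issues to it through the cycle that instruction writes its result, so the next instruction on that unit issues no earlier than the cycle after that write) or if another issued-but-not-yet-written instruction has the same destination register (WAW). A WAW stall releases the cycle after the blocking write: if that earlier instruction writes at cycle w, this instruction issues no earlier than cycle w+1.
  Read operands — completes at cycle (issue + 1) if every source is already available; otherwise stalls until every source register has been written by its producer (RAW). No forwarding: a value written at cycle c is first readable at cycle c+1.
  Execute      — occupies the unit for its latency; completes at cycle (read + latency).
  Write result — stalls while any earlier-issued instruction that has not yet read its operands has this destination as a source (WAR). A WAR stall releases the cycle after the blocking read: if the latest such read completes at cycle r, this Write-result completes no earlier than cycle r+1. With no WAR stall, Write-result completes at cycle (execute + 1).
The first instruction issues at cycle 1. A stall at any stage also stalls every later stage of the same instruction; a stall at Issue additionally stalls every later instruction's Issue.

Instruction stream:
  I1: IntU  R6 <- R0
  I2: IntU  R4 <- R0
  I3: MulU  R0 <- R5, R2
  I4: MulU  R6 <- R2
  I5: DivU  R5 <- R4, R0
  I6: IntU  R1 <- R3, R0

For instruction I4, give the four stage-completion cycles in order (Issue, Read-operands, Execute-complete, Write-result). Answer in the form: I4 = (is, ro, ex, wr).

c1: issue I1 (IntU)
c2: I1 read-ops
c3: I1 finished on IntU
c4: I1→R6
c5: issue I2 (IntU)
c6: I2 read-ops, issue I3 (MulU)
c7: I2 finished on IntU, I3 read-ops
c8: I2→R4
c10: I3 finished on MulU
c11: I3→R0
c12: issue I4 (MulU)
c13: I4 read-ops, issue I5 (DivU)
c14: I5 read-ops, issue I6 (IntU)
c15: I6 read-ops
c16: I4 finished on MulU, I6 finished on IntU
c17: I4→R6, I6→R1
c21: I5 finished on DivU
c22: I5→R5

I4 = (12, 13, 16, 17)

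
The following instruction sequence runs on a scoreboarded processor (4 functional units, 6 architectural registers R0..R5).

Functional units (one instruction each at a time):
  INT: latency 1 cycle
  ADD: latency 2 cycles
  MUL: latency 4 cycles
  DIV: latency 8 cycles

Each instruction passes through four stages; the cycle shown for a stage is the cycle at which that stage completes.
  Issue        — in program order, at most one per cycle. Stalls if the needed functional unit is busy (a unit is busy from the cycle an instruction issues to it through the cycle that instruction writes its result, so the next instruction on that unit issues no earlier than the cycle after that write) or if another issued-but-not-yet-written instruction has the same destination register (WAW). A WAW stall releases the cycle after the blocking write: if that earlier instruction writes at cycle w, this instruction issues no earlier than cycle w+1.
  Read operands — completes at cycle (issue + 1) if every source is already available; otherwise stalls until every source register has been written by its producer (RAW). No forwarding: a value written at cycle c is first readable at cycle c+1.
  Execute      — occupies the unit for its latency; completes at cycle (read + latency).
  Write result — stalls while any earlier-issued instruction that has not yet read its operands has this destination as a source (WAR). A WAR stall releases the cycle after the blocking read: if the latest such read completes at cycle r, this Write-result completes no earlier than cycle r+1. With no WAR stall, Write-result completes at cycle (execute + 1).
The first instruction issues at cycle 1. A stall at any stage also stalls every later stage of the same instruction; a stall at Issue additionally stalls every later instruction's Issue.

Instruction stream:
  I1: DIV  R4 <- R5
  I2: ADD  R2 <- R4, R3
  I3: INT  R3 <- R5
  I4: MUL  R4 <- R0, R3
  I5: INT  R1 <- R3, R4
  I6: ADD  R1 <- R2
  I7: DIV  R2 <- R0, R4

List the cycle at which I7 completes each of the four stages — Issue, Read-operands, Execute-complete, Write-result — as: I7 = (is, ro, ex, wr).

c1: issue I1 (DIV)
c2: I1 read-ops; issue I2 (ADD)
c3: issue I3 (INT)
c4: I3 read-ops
c5: I3 finished on INT
c10: I1 finished on DIV
c11: I1→R4
c12: I2 read-ops; issue I4 (MUL)
c13: I3→R3
c14: I2 finished on ADD; I4 read-ops; issue I5 (INT)
c15: I2→R2
c18: I4 finished on MUL
c19: I4→R4
c20: I5 read-ops
c21: I5 finished on INT
c22: I5→R1
c23: issue I6 (ADD)
c24: I6 read-ops; issue I7 (DIV)
c25: I7 read-ops
c26: I6 finished on ADD
c27: I6→R1
c33: I7 finished on DIV
c34: I7→R2

I7 = (24, 25, 33, 34)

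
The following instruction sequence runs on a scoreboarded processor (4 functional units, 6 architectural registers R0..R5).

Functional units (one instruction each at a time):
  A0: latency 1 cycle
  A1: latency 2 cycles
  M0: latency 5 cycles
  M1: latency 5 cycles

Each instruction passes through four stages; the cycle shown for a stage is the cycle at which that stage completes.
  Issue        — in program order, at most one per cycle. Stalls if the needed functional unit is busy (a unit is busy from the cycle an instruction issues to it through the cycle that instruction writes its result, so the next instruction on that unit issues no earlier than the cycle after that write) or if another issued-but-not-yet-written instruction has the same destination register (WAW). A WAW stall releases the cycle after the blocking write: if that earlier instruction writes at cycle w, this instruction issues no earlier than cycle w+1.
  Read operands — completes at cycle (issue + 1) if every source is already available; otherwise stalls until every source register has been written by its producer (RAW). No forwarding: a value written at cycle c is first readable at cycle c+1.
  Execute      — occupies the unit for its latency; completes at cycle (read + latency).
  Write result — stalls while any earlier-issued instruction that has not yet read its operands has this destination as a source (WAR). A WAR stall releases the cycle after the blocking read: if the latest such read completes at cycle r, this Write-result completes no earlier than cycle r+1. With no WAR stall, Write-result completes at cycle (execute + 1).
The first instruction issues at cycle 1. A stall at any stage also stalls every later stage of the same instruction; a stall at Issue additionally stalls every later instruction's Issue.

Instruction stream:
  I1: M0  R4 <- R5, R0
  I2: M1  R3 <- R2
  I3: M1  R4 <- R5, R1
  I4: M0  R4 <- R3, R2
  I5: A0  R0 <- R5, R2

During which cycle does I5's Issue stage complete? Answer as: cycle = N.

[I1] 1/2/7/8
[I2] 2/3/8/9
[I3] 10/11/16/17  (struct: M1 busy until I2 writes@9)
[I4] 18/19/24/25  (WAW R4: wait I3 write@17)
[I5] 19/20/21/22

cycle = 19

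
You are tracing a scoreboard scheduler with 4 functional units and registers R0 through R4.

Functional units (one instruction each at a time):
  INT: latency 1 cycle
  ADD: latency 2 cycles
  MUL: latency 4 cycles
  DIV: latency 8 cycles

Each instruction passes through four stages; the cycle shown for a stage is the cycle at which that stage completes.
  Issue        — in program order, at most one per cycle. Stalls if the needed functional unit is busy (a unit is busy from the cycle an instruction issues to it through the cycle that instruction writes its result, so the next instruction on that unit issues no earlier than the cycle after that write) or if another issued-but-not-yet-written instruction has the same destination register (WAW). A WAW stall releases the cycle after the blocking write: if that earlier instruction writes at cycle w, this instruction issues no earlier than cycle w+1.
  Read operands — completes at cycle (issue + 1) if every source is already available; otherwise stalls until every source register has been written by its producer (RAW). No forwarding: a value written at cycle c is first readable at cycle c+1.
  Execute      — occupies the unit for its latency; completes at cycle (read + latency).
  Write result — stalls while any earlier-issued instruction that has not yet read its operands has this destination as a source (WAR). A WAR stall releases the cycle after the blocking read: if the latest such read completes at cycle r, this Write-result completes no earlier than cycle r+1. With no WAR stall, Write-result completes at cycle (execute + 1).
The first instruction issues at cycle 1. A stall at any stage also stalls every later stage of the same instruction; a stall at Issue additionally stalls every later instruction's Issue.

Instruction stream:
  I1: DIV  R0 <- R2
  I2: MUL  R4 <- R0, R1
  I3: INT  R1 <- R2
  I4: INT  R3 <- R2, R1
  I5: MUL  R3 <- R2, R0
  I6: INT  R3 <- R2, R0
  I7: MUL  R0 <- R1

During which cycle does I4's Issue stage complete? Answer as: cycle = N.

cycle = 14

t=1  I1→DIV
t=2  I1 RO | I2→MUL
t=3  I3→INT
t=4  I3 RO
t=5  I3 EX
t=10  I1 EX
t=11  I1 WR R0
t=12  I2 RO
t=13  I3 WR R1
t=14  I4→INT
t=15  I4 RO
t=16  I2 EX | I4 EX
t=17  I2 WR R4 | I4 WR R3
t=18  I5→MUL
t=19  I5 RO
t=23  I5 EX
t=24  I5 WR R3
t=25  I6→INT
t=26  I6 RO | I7→MUL
t=27  I6 EX | I7 RO
t=28  I6 WR R3
t=31  I7 EX
t=32  I7 WR R0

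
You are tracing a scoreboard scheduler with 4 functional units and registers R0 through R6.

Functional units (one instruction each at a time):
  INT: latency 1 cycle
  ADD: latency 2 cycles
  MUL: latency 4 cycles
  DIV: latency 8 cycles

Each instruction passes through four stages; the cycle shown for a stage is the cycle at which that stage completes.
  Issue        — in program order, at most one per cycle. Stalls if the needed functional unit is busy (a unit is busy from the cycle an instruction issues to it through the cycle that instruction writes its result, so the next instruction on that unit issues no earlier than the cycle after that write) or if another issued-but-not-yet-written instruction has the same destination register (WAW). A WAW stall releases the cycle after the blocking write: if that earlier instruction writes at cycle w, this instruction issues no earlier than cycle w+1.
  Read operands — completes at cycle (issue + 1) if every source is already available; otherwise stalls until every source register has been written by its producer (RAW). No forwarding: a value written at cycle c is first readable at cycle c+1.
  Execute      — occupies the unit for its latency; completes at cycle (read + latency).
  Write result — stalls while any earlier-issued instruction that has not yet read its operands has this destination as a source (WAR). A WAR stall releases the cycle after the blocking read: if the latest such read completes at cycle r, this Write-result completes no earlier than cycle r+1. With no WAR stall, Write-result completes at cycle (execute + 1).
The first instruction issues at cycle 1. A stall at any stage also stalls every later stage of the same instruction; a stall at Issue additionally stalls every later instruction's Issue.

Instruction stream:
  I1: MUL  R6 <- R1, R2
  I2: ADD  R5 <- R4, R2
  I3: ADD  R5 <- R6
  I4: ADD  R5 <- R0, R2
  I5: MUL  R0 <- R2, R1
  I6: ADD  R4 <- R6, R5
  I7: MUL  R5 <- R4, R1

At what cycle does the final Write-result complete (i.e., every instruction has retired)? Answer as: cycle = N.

cycle = 27

  I1 | 1 | 2 | 6 | 7
  I2 | 2 | 3 | 5 | 6
  I3 | 7 | 8 | 10 | 11   struct: ADD busy until I2 writes@6
  I4 | 12 | 13 | 15 | 16   struct: ADD busy until I3 writes@11
  I5 | 13 | 14 | 18 | 19
  I6 | 17 | 18 | 20 | 21   struct: ADD busy until I4 writes@16
  I7 | 20 | 22 | 26 | 27   struct: MUL busy until I5 writes@19 · RAW R4: wait I6 write@21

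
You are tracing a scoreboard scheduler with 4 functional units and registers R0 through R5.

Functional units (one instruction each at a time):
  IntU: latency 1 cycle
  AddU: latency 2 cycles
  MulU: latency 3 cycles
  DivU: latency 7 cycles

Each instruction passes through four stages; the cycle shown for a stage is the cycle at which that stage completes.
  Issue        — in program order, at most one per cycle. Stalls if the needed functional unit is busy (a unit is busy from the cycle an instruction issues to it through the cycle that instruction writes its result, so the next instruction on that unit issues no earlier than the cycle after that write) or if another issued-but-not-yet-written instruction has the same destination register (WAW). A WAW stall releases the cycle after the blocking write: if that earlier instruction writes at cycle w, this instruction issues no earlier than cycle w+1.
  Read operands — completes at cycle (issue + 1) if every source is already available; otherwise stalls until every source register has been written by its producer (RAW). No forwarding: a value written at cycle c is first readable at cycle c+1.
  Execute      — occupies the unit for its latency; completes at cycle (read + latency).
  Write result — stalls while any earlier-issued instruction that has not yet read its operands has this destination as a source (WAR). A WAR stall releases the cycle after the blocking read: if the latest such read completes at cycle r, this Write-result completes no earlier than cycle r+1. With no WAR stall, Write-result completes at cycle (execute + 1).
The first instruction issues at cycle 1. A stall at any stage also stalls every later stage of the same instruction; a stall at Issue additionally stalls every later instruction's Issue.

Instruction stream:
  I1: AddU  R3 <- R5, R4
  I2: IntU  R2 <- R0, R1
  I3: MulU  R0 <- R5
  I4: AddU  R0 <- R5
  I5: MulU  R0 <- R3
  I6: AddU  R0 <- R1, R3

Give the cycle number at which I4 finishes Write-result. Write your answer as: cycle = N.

cycle = 13

I1  is:1  ro:2  ex:4  wr:5
I2  is:2  ro:3  ex:4  wr:5
I3  is:3  ro:4  ex:7  wr:8
I4  is:9  ro:10  ex:12  wr:13  — WAW R0: wait I3 write@8
I5  is:14  ro:15  ex:18  wr:19  — WAW R0: wait I4 write@13
I6  is:20  ro:21  ex:23  wr:24  — WAW R0: wait I5 write@19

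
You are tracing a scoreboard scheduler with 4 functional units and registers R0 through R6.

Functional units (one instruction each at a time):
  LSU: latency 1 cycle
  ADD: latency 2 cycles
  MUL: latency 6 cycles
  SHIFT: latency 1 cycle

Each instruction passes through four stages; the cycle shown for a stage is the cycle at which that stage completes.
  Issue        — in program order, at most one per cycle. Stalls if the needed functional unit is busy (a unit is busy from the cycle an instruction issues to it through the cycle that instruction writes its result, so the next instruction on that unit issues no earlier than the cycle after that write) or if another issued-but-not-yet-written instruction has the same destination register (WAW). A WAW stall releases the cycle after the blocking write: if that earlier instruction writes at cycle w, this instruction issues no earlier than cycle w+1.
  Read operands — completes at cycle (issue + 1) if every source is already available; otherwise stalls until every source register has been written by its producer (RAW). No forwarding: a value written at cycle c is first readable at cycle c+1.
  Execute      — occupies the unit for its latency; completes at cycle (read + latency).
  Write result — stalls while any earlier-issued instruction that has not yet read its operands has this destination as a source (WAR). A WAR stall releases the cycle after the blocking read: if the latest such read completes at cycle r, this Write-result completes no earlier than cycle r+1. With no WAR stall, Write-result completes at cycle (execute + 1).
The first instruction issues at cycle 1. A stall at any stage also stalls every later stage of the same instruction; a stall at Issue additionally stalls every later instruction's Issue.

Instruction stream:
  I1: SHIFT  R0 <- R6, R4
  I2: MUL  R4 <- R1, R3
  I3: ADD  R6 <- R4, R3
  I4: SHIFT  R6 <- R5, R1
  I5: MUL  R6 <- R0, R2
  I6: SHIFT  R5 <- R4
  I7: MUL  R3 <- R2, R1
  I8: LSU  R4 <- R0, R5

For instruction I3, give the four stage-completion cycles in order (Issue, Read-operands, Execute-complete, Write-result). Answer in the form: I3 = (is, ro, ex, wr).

I3 = (3, 11, 13, 14)

[I1] 1/2/3/4
[I2] 2/3/9/10
[I3] 3/11/13/14  (RAW R4: wait I2 write@10)
[I4] 15/16/17/18  (WAW R6: wait I3 write@14)
[I5] 19/20/26/27  (WAW R6: wait I4 write@18)
[I6] 20/21/22/23
[I7] 28/29/35/36  (struct: MUL busy until I5 writes@27)
[I8] 29/30/31/32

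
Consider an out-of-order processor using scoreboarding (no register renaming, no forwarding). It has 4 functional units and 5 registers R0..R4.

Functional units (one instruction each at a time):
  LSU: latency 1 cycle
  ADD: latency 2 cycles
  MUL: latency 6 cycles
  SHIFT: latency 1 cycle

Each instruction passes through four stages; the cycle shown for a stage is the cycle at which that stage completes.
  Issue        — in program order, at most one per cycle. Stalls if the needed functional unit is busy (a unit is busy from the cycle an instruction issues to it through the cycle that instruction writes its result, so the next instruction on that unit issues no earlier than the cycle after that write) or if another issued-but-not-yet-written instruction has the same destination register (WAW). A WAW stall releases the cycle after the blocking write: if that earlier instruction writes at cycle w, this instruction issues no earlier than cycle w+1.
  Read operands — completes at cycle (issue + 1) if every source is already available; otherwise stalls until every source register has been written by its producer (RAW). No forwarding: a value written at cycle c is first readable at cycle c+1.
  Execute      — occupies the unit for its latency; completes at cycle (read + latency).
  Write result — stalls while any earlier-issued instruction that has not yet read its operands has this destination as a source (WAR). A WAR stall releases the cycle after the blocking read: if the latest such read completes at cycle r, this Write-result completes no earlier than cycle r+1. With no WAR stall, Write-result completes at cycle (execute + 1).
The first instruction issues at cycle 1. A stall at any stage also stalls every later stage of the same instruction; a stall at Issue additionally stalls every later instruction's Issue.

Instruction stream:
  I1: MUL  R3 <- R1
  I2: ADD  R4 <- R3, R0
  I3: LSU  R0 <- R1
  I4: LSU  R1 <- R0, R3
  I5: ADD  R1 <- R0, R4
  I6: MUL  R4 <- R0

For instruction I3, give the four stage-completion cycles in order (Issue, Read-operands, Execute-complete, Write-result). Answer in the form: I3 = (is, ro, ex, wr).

I3 = (3, 4, 5, 11)

1) issue 1, read 2, done 8, write 9
2) issue 2, read 10, done 12, write 13  <RAW R3: wait I1 write@9>
3) issue 3, read 4, done 5, write 11  <WAR R0: wait I2 read@10>
4) issue 12, read 13, done 14, write 15  <struct: LSU busy until I3 writes@11>
5) issue 16, read 17, done 19, write 20  <WAW R1: wait I4 write@15>
6) issue 17, read 18, done 24, write 25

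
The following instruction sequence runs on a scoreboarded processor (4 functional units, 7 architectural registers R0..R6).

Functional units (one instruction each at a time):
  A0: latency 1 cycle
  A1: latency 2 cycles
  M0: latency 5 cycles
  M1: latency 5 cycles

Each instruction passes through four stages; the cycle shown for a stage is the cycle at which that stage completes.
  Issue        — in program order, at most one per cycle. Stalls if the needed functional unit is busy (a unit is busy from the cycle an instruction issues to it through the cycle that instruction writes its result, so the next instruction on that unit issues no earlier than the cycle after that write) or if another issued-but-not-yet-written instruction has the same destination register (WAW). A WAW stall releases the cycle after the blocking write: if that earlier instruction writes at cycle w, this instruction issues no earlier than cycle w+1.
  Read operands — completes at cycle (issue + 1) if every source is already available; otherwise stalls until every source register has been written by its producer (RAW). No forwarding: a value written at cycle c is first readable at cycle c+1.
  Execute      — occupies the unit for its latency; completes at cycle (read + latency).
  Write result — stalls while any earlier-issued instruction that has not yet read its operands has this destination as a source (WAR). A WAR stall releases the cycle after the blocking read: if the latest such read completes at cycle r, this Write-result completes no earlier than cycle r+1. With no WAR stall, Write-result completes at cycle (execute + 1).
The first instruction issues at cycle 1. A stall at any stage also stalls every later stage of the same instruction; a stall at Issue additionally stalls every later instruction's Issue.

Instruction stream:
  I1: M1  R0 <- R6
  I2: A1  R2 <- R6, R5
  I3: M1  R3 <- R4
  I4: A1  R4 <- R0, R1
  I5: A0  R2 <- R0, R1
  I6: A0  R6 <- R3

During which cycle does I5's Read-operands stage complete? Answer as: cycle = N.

cycle = 12

[I1] 1/2/7/8
[I2] 2/3/5/6
[I3] 9/10/15/16  (struct: M1 busy until I1 writes@8)
[I4] 10/11/13/14
[I5] 11/12/13/14
[I6] 15/17/18/19  (struct: A0 busy until I5 writes@14; RAW R3: wait I3 write@16)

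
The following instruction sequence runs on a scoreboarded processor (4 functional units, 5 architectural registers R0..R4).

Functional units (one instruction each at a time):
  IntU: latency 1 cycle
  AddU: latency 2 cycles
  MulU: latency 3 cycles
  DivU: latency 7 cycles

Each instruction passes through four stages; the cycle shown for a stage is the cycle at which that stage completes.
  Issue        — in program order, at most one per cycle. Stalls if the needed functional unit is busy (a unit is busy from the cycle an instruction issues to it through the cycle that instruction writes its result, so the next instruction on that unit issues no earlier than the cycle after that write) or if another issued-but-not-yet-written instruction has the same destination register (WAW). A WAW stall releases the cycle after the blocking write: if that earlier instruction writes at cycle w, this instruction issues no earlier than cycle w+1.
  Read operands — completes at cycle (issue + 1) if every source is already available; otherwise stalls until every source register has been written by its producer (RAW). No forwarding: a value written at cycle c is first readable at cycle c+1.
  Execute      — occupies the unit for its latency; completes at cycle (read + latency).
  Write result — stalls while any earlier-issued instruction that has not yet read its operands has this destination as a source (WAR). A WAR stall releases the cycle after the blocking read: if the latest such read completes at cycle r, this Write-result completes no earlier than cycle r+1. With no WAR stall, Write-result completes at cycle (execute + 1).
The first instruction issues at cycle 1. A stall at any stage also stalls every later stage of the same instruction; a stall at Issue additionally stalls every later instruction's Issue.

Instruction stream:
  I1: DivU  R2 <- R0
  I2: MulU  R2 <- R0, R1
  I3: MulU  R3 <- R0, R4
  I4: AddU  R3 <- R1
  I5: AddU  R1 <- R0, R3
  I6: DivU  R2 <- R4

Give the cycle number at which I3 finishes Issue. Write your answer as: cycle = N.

cycle 1: I1→DivU
cycle 2: I1 RO
cycle 9: I1 EX
cycle 10: I1 WR R2
cycle 11: I2→MulU
cycle 12: I2 RO
cycle 15: I2 EX
cycle 16: I2 WR R2
cycle 17: I3→MulU
cycle 18: I3 RO
cycle 21: I3 EX
cycle 22: I3 WR R3
cycle 23: I4→AddU
cycle 24: I4 RO
cycle 26: I4 EX
cycle 27: I4 WR R3
cycle 28: I5→AddU
cycle 29: I5 RO; I6→DivU
cycle 30: I6 RO
cycle 31: I5 EX
cycle 32: I5 WR R1
cycle 37: I6 EX
cycle 38: I6 WR R2

cycle = 17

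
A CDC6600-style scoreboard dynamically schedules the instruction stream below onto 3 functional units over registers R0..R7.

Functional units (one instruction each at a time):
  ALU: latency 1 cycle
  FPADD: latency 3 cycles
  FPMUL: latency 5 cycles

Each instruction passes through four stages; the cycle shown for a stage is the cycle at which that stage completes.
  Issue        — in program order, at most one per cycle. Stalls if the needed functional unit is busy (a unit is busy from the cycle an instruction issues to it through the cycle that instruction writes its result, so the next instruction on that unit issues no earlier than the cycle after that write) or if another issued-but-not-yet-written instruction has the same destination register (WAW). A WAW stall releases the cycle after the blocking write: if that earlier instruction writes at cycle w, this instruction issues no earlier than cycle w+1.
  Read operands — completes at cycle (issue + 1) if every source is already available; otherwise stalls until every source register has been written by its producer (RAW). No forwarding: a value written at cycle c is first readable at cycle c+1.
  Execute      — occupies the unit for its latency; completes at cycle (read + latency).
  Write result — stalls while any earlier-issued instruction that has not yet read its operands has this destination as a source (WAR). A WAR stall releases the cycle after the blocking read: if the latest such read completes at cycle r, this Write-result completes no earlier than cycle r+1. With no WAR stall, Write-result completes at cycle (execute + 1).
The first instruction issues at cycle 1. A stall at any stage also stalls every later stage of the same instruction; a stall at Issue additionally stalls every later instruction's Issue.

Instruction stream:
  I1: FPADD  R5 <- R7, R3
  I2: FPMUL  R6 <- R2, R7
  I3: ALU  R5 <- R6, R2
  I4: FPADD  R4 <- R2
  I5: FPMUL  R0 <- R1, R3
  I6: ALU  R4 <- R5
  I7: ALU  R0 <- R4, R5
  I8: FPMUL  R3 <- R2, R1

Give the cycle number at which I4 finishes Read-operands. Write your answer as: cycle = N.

t=1  I1 issues→FPADD
t=2  I1 reads · I2 issues→FPMUL
t=3  I2 reads
t=5  I1 exec-done
t=6  I1 writes R5
t=7  I3 issues→ALU
t=8  I2 exec-done · I4 issues→FPADD
t=9  I2 writes R6 · I4 reads
t=10  I3 reads · I5 issues→FPMUL
t=11  I3 exec-done · I5 reads
t=12  I3 writes R5 · I4 exec-done
t=13  I4 writes R4
t=14  I6 issues→ALU
t=15  I6 reads
t=16  I5 exec-done · I6 exec-done
t=17  I5 writes R0 · I6 writes R4
t=18  I7 issues→ALU
t=19  I7 reads · I8 issues→FPMUL
t=20  I7 exec-done · I8 reads
t=21  I7 writes R0
t=25  I8 exec-done
t=26  I8 writes R3

cycle = 9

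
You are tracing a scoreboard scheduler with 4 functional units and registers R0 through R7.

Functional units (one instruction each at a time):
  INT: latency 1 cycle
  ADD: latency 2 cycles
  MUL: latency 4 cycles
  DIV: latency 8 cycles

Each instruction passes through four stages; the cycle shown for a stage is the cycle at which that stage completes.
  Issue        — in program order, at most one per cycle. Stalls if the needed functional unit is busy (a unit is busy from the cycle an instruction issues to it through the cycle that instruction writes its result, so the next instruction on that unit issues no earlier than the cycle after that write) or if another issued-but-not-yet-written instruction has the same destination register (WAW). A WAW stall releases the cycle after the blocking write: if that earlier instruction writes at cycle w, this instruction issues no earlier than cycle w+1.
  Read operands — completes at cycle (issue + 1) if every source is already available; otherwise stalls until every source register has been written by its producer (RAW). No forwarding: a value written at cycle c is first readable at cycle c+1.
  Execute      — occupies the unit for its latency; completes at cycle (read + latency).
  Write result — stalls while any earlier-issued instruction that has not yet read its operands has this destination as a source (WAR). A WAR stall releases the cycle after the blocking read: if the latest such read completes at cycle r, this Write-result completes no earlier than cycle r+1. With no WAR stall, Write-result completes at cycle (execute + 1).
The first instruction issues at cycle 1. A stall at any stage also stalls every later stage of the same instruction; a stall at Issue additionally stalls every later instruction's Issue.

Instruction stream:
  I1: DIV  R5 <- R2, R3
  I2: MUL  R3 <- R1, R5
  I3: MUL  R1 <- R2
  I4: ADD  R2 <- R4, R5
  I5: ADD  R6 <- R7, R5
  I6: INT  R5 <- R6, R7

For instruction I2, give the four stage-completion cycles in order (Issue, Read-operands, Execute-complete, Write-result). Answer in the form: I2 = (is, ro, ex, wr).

[1] I1 issues→DIV
[2] I1 reads, I2 issues→MUL
[10] I1 exec-done
[11] I1 writes R5
[12] I2 reads
[16] I2 exec-done
[17] I2 writes R3
[18] I3 issues→MUL
[19] I3 reads, I4 issues→ADD
[20] I4 reads
[22] I4 exec-done
[23] I3 exec-done, I4 writes R2
[24] I3 writes R1, I5 issues→ADD
[25] I5 reads, I6 issues→INT
[27] I5 exec-done
[28] I5 writes R6
[29] I6 reads
[30] I6 exec-done
[31] I6 writes R5

I2 = (2, 12, 16, 17)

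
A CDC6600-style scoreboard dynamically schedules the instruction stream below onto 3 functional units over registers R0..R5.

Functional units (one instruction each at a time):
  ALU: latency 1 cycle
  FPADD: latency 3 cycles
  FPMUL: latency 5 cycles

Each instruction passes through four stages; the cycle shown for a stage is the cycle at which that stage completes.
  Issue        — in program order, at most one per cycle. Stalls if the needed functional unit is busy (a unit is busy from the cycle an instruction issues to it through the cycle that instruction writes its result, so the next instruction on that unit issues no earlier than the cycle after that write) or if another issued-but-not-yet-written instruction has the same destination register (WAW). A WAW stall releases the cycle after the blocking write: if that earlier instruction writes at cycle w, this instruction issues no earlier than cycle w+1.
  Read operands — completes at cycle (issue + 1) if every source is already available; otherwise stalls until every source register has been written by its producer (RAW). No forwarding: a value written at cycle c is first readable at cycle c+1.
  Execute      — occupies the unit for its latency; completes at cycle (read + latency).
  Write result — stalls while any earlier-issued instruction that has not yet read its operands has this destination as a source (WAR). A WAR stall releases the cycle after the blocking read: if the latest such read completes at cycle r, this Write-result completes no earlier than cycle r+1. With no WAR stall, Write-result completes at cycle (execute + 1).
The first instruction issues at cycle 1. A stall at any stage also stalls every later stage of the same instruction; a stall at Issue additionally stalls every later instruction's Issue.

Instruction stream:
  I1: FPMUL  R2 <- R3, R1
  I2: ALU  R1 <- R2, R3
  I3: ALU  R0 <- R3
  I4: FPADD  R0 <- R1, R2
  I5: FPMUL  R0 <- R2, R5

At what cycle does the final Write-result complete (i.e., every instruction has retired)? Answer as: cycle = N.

t=1  I1 issues→FPMUL
t=2  I1 reads, I2 issues→ALU
t=7  I1 exec-done
t=8  I1 writes R2
t=9  I2 reads
t=10  I2 exec-done
t=11  I2 writes R1
t=12  I3 issues→ALU
t=13  I3 reads
t=14  I3 exec-done
t=15  I3 writes R0
t=16  I4 issues→FPADD
t=17  I4 reads
t=20  I4 exec-done
t=21  I4 writes R0
t=22  I5 issues→FPMUL
t=23  I5 reads
t=28  I5 exec-done
t=29  I5 writes R0

cycle = 29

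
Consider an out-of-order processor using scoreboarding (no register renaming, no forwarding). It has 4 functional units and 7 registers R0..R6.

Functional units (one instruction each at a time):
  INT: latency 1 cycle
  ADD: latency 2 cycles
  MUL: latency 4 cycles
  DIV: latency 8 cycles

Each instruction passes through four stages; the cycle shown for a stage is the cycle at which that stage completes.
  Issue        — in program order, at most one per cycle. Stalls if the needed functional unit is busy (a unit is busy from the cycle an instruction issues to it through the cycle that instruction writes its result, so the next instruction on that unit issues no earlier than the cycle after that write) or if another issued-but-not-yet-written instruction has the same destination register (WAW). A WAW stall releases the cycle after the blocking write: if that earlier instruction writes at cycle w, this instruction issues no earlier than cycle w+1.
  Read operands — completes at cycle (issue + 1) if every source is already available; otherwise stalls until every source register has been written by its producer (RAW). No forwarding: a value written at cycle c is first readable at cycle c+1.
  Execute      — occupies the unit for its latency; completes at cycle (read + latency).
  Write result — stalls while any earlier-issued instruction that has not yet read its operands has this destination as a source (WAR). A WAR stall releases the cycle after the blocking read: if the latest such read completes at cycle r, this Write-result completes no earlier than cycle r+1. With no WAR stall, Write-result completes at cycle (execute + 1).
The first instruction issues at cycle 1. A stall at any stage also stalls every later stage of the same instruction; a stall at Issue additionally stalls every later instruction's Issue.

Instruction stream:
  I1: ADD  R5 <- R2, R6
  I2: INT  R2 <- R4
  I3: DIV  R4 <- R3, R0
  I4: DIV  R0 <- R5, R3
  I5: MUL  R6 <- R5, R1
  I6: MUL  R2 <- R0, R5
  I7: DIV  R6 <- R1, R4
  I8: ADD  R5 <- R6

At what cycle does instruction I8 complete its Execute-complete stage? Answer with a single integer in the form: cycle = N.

cycle = 38

I1 -> (1, 2, 4, 5)
I2 -> (2, 3, 4, 5)
I3 -> (3, 4, 12, 13)
I4 -> (14, 15, 23, 24)  // struct: DIV busy until I3 writes@13
I5 -> (15, 16, 20, 21)
I6 -> (22, 25, 29, 30)  // struct: MUL busy until I5 writes@21, RAW R0: wait I4 write@24
I7 -> (25, 26, 34, 35)  // struct: DIV busy until I4 writes@24
I8 -> (26, 36, 38, 39)  // RAW R6: wait I7 write@35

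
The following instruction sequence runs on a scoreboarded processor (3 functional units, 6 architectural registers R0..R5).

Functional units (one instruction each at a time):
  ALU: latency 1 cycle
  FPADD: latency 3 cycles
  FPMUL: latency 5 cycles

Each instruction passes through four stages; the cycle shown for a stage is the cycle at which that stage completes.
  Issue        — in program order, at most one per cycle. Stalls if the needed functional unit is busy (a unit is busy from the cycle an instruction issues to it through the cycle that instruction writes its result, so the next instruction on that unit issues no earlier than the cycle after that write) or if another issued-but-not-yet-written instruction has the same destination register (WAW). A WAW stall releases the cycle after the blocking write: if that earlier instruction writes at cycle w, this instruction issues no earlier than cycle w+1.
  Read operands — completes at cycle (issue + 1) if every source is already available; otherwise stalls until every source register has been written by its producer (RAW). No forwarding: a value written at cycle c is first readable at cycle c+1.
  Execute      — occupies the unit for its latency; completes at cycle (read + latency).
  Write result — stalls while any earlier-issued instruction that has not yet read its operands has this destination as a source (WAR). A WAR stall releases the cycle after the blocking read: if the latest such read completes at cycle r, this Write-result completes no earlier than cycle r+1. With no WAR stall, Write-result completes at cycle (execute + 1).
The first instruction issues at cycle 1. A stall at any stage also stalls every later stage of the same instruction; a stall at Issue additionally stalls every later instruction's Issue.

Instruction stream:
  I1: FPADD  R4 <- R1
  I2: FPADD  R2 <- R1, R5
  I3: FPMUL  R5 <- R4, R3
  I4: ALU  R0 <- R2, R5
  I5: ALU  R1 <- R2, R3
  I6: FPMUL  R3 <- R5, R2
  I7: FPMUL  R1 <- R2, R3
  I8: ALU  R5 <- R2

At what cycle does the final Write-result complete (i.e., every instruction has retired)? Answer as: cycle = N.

cycle = 35

c1: I1 dispatched to FPADD
c2: I1 operands ready
c5: I1 complete
c6: R4←I1
c7: I2 dispatched to FPADD
c8: I2 operands ready; I3 dispatched to FPMUL
c9: I3 operands ready; I4 dispatched to ALU
c11: I2 complete
c12: R2←I2
c14: I3 complete
c15: R5←I3
c16: I4 operands ready
c17: I4 complete
c18: R0←I4
c19: I5 dispatched to ALU
c20: I5 operands ready; I6 dispatched to FPMUL
c21: I5 complete; I6 operands ready
c22: R1←I5
c26: I6 complete
c27: R3←I6
c28: I7 dispatched to FPMUL
c29: I7 operands ready; I8 dispatched to ALU
c30: I8 operands ready
c31: I8 complete
c32: R5←I8
c34: I7 complete
c35: R1←I7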